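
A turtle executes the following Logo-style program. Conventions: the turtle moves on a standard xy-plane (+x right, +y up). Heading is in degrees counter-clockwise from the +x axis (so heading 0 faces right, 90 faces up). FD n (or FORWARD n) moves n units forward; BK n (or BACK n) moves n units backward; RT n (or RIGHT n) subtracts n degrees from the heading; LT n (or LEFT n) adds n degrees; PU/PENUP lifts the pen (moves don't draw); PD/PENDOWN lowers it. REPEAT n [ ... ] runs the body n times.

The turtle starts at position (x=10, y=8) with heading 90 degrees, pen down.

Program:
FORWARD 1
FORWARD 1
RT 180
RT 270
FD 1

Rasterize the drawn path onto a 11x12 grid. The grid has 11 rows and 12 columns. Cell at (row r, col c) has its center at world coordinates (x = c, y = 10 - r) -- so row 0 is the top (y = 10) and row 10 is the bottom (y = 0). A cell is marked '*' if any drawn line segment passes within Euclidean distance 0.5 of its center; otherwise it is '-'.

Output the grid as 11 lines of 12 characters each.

Segment 0: (10,8) -> (10,9)
Segment 1: (10,9) -> (10,10)
Segment 2: (10,10) -> (11,10)

Answer: ----------**
----------*-
----------*-
------------
------------
------------
------------
------------
------------
------------
------------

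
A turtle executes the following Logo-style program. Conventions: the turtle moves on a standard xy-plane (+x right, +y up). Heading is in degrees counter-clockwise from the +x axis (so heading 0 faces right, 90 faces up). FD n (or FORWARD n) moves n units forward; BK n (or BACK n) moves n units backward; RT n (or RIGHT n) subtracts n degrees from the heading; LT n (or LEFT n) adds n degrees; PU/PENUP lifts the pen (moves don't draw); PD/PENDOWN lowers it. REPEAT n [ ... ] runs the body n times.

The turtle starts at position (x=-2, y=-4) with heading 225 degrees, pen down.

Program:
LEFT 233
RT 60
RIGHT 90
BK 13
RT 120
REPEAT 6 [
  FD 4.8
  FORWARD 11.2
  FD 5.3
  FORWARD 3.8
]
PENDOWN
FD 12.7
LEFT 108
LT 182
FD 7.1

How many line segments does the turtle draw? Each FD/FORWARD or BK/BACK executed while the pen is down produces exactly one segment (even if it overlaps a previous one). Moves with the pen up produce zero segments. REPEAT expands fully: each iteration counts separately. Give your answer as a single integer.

Executing turtle program step by step:
Start: pos=(-2,-4), heading=225, pen down
LT 233: heading 225 -> 98
RT 60: heading 98 -> 38
RT 90: heading 38 -> 308
BK 13: (-2,-4) -> (-10.004,6.244) [heading=308, draw]
RT 120: heading 308 -> 188
REPEAT 6 [
  -- iteration 1/6 --
  FD 4.8: (-10.004,6.244) -> (-14.757,5.576) [heading=188, draw]
  FD 11.2: (-14.757,5.576) -> (-25.848,4.017) [heading=188, draw]
  FD 5.3: (-25.848,4.017) -> (-31.096,3.28) [heading=188, draw]
  FD 3.8: (-31.096,3.28) -> (-34.859,2.751) [heading=188, draw]
  -- iteration 2/6 --
  FD 4.8: (-34.859,2.751) -> (-39.613,2.083) [heading=188, draw]
  FD 11.2: (-39.613,2.083) -> (-50.704,0.524) [heading=188, draw]
  FD 5.3: (-50.704,0.524) -> (-55.952,-0.213) [heading=188, draw]
  FD 3.8: (-55.952,-0.213) -> (-59.715,-0.742) [heading=188, draw]
  -- iteration 3/6 --
  FD 4.8: (-59.715,-0.742) -> (-64.468,-1.41) [heading=188, draw]
  FD 11.2: (-64.468,-1.41) -> (-75.559,-2.969) [heading=188, draw]
  FD 5.3: (-75.559,-2.969) -> (-80.808,-3.707) [heading=188, draw]
  FD 3.8: (-80.808,-3.707) -> (-84.571,-4.236) [heading=188, draw]
  -- iteration 4/6 --
  FD 4.8: (-84.571,-4.236) -> (-89.324,-4.904) [heading=188, draw]
  FD 11.2: (-89.324,-4.904) -> (-100.415,-6.462) [heading=188, draw]
  FD 5.3: (-100.415,-6.462) -> (-105.663,-7.2) [heading=188, draw]
  FD 3.8: (-105.663,-7.2) -> (-109.427,-7.729) [heading=188, draw]
  -- iteration 5/6 --
  FD 4.8: (-109.427,-7.729) -> (-114.18,-8.397) [heading=188, draw]
  FD 11.2: (-114.18,-8.397) -> (-125.271,-9.956) [heading=188, draw]
  FD 5.3: (-125.271,-9.956) -> (-130.519,-10.693) [heading=188, draw]
  FD 3.8: (-130.519,-10.693) -> (-134.282,-11.222) [heading=188, draw]
  -- iteration 6/6 --
  FD 4.8: (-134.282,-11.222) -> (-139.036,-11.89) [heading=188, draw]
  FD 11.2: (-139.036,-11.89) -> (-150.127,-13.449) [heading=188, draw]
  FD 5.3: (-150.127,-13.449) -> (-155.375,-14.186) [heading=188, draw]
  FD 3.8: (-155.375,-14.186) -> (-159.138,-14.715) [heading=188, draw]
]
PD: pen down
FD 12.7: (-159.138,-14.715) -> (-171.714,-16.483) [heading=188, draw]
LT 108: heading 188 -> 296
LT 182: heading 296 -> 118
FD 7.1: (-171.714,-16.483) -> (-175.048,-10.214) [heading=118, draw]
Final: pos=(-175.048,-10.214), heading=118, 27 segment(s) drawn
Segments drawn: 27

Answer: 27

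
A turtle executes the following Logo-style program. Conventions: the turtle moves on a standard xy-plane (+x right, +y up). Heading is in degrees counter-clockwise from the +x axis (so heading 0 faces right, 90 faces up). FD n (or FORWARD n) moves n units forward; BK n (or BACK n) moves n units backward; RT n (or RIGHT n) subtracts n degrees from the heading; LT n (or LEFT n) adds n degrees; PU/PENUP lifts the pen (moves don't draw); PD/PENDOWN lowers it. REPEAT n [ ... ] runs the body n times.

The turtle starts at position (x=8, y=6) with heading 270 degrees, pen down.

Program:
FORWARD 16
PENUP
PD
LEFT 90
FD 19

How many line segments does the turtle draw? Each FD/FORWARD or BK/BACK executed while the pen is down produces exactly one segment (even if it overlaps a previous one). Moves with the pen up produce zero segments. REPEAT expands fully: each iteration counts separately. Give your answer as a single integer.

Answer: 2

Derivation:
Executing turtle program step by step:
Start: pos=(8,6), heading=270, pen down
FD 16: (8,6) -> (8,-10) [heading=270, draw]
PU: pen up
PD: pen down
LT 90: heading 270 -> 0
FD 19: (8,-10) -> (27,-10) [heading=0, draw]
Final: pos=(27,-10), heading=0, 2 segment(s) drawn
Segments drawn: 2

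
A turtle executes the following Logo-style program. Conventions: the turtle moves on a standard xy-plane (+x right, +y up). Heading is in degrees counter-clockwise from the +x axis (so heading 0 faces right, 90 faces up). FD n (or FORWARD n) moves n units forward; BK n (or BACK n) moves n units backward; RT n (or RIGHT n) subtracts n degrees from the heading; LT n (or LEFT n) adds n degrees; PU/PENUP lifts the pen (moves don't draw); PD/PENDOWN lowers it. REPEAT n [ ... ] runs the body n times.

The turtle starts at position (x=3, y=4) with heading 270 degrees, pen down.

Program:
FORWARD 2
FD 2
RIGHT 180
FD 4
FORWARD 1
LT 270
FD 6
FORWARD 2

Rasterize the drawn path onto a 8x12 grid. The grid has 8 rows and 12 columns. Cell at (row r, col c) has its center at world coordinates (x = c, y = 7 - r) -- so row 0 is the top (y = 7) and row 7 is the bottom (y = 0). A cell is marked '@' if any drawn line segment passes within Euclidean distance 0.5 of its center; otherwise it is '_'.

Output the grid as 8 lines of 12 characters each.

Answer: ____________
____________
___@@@@@@@@@
___@________
___@________
___@________
___@________
___@________

Derivation:
Segment 0: (3,4) -> (3,2)
Segment 1: (3,2) -> (3,0)
Segment 2: (3,0) -> (3,4)
Segment 3: (3,4) -> (3,5)
Segment 4: (3,5) -> (9,5)
Segment 5: (9,5) -> (11,5)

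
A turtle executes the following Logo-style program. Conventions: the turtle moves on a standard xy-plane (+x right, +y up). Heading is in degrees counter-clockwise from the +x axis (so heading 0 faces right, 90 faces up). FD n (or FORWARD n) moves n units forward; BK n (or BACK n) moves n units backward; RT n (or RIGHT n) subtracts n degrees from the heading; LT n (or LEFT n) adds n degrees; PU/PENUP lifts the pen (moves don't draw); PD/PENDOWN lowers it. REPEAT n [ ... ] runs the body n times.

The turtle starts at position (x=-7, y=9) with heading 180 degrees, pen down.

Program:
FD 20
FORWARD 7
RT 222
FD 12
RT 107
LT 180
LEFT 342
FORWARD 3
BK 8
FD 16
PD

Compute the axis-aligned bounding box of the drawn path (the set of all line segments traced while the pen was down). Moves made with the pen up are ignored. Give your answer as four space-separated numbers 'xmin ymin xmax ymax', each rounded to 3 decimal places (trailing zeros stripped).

Executing turtle program step by step:
Start: pos=(-7,9), heading=180, pen down
FD 20: (-7,9) -> (-27,9) [heading=180, draw]
FD 7: (-27,9) -> (-34,9) [heading=180, draw]
RT 222: heading 180 -> 318
FD 12: (-34,9) -> (-25.082,0.97) [heading=318, draw]
RT 107: heading 318 -> 211
LT 180: heading 211 -> 31
LT 342: heading 31 -> 13
FD 3: (-25.082,0.97) -> (-22.159,1.645) [heading=13, draw]
BK 8: (-22.159,1.645) -> (-29.954,-0.154) [heading=13, draw]
FD 16: (-29.954,-0.154) -> (-14.364,3.445) [heading=13, draw]
PD: pen down
Final: pos=(-14.364,3.445), heading=13, 6 segment(s) drawn

Segment endpoints: x in {-34, -29.954, -27, -25.082, -22.159, -14.364, -7}, y in {-0.154, 0.97, 1.645, 3.445, 9, 9}
xmin=-34, ymin=-0.154, xmax=-7, ymax=9

Answer: -34 -0.154 -7 9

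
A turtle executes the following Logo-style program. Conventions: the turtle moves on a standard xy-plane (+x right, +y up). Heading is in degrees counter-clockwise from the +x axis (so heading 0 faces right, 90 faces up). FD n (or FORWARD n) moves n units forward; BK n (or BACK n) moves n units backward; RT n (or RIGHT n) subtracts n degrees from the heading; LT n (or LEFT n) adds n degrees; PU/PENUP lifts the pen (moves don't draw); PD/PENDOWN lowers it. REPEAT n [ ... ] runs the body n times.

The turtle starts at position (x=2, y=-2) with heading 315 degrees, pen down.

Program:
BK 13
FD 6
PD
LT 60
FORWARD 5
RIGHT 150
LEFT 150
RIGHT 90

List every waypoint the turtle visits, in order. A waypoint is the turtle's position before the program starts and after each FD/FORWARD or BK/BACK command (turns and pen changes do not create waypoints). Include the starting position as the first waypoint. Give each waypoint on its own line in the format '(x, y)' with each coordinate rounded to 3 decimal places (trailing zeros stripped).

Executing turtle program step by step:
Start: pos=(2,-2), heading=315, pen down
BK 13: (2,-2) -> (-7.192,7.192) [heading=315, draw]
FD 6: (-7.192,7.192) -> (-2.95,2.95) [heading=315, draw]
PD: pen down
LT 60: heading 315 -> 15
FD 5: (-2.95,2.95) -> (1.88,4.244) [heading=15, draw]
RT 150: heading 15 -> 225
LT 150: heading 225 -> 15
RT 90: heading 15 -> 285
Final: pos=(1.88,4.244), heading=285, 3 segment(s) drawn
Waypoints (4 total):
(2, -2)
(-7.192, 7.192)
(-2.95, 2.95)
(1.88, 4.244)

Answer: (2, -2)
(-7.192, 7.192)
(-2.95, 2.95)
(1.88, 4.244)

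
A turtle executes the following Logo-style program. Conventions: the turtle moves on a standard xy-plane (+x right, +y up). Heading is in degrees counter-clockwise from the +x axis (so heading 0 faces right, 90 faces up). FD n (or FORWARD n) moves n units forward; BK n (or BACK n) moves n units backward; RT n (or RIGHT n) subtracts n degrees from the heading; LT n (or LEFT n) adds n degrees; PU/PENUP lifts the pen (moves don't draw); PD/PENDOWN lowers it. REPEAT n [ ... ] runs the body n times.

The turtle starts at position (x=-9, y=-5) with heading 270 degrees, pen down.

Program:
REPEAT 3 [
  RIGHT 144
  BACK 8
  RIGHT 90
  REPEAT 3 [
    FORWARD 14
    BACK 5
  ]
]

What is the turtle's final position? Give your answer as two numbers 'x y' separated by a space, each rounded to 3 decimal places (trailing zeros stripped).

Answer: -4.926 -7.801

Derivation:
Executing turtle program step by step:
Start: pos=(-9,-5), heading=270, pen down
REPEAT 3 [
  -- iteration 1/3 --
  RT 144: heading 270 -> 126
  BK 8: (-9,-5) -> (-4.298,-11.472) [heading=126, draw]
  RT 90: heading 126 -> 36
  REPEAT 3 [
    -- iteration 1/3 --
    FD 14: (-4.298,-11.472) -> (7.029,-3.243) [heading=36, draw]
    BK 5: (7.029,-3.243) -> (2.983,-6.182) [heading=36, draw]
    -- iteration 2/3 --
    FD 14: (2.983,-6.182) -> (14.31,2.047) [heading=36, draw]
    BK 5: (14.31,2.047) -> (10.265,-0.892) [heading=36, draw]
    -- iteration 3/3 --
    FD 14: (10.265,-0.892) -> (21.591,7.337) [heading=36, draw]
    BK 5: (21.591,7.337) -> (17.546,4.398) [heading=36, draw]
  ]
  -- iteration 2/3 --
  RT 144: heading 36 -> 252
  BK 8: (17.546,4.398) -> (20.018,12.007) [heading=252, draw]
  RT 90: heading 252 -> 162
  REPEAT 3 [
    -- iteration 1/3 --
    FD 14: (20.018,12.007) -> (6.703,16.333) [heading=162, draw]
    BK 5: (6.703,16.333) -> (11.458,14.788) [heading=162, draw]
    -- iteration 2/3 --
    FD 14: (11.458,14.788) -> (-1.856,19.114) [heading=162, draw]
    BK 5: (-1.856,19.114) -> (2.899,17.569) [heading=162, draw]
    -- iteration 3/3 --
    FD 14: (2.899,17.569) -> (-10.416,21.895) [heading=162, draw]
    BK 5: (-10.416,21.895) -> (-5.661,20.35) [heading=162, draw]
  ]
  -- iteration 3/3 --
  RT 144: heading 162 -> 18
  BK 8: (-5.661,20.35) -> (-13.269,17.878) [heading=18, draw]
  RT 90: heading 18 -> 288
  REPEAT 3 [
    -- iteration 1/3 --
    FD 14: (-13.269,17.878) -> (-8.943,4.563) [heading=288, draw]
    BK 5: (-8.943,4.563) -> (-10.488,9.318) [heading=288, draw]
    -- iteration 2/3 --
    FD 14: (-10.488,9.318) -> (-6.162,-3.996) [heading=288, draw]
    BK 5: (-6.162,-3.996) -> (-7.707,0.759) [heading=288, draw]
    -- iteration 3/3 --
    FD 14: (-7.707,0.759) -> (-3.381,-12.556) [heading=288, draw]
    BK 5: (-3.381,-12.556) -> (-4.926,-7.801) [heading=288, draw]
  ]
]
Final: pos=(-4.926,-7.801), heading=288, 21 segment(s) drawn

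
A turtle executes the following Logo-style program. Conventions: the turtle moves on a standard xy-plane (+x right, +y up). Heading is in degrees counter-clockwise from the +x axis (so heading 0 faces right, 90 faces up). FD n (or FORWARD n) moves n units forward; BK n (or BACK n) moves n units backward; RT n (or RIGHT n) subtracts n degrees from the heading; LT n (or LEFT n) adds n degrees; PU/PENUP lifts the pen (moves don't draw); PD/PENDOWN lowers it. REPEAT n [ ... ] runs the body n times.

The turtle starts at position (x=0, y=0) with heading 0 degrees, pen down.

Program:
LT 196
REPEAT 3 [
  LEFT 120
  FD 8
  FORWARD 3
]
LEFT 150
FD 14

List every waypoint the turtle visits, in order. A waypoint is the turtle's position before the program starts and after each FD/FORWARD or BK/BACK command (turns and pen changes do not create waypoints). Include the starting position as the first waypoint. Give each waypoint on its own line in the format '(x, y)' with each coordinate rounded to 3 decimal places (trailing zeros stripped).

Executing turtle program step by step:
Start: pos=(0,0), heading=0, pen down
LT 196: heading 0 -> 196
REPEAT 3 [
  -- iteration 1/3 --
  LT 120: heading 196 -> 316
  FD 8: (0,0) -> (5.755,-5.557) [heading=316, draw]
  FD 3: (5.755,-5.557) -> (7.913,-7.641) [heading=316, draw]
  -- iteration 2/3 --
  LT 120: heading 316 -> 76
  FD 8: (7.913,-7.641) -> (9.848,0.121) [heading=76, draw]
  FD 3: (9.848,0.121) -> (10.574,3.032) [heading=76, draw]
  -- iteration 3/3 --
  LT 120: heading 76 -> 196
  FD 8: (10.574,3.032) -> (2.884,0.827) [heading=196, draw]
  FD 3: (2.884,0.827) -> (0,0) [heading=196, draw]
]
LT 150: heading 196 -> 346
FD 14: (0,0) -> (13.584,-3.387) [heading=346, draw]
Final: pos=(13.584,-3.387), heading=346, 7 segment(s) drawn
Waypoints (8 total):
(0, 0)
(5.755, -5.557)
(7.913, -7.641)
(9.848, 0.121)
(10.574, 3.032)
(2.884, 0.827)
(0, 0)
(13.584, -3.387)

Answer: (0, 0)
(5.755, -5.557)
(7.913, -7.641)
(9.848, 0.121)
(10.574, 3.032)
(2.884, 0.827)
(0, 0)
(13.584, -3.387)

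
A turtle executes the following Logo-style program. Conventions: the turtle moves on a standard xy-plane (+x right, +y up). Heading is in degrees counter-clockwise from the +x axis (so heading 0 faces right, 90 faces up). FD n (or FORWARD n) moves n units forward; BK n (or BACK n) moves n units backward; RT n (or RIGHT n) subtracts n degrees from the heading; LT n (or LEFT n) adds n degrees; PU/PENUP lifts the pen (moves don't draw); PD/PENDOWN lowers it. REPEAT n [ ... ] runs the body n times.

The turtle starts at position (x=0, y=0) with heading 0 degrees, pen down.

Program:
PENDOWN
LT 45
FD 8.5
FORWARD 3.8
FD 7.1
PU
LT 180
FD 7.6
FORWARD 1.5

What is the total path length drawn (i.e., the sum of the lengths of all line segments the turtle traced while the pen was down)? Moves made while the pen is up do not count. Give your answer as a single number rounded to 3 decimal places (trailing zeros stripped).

Answer: 19.4

Derivation:
Executing turtle program step by step:
Start: pos=(0,0), heading=0, pen down
PD: pen down
LT 45: heading 0 -> 45
FD 8.5: (0,0) -> (6.01,6.01) [heading=45, draw]
FD 3.8: (6.01,6.01) -> (8.697,8.697) [heading=45, draw]
FD 7.1: (8.697,8.697) -> (13.718,13.718) [heading=45, draw]
PU: pen up
LT 180: heading 45 -> 225
FD 7.6: (13.718,13.718) -> (8.344,8.344) [heading=225, move]
FD 1.5: (8.344,8.344) -> (7.283,7.283) [heading=225, move]
Final: pos=(7.283,7.283), heading=225, 3 segment(s) drawn

Segment lengths:
  seg 1: (0,0) -> (6.01,6.01), length = 8.5
  seg 2: (6.01,6.01) -> (8.697,8.697), length = 3.8
  seg 3: (8.697,8.697) -> (13.718,13.718), length = 7.1
Total = 19.4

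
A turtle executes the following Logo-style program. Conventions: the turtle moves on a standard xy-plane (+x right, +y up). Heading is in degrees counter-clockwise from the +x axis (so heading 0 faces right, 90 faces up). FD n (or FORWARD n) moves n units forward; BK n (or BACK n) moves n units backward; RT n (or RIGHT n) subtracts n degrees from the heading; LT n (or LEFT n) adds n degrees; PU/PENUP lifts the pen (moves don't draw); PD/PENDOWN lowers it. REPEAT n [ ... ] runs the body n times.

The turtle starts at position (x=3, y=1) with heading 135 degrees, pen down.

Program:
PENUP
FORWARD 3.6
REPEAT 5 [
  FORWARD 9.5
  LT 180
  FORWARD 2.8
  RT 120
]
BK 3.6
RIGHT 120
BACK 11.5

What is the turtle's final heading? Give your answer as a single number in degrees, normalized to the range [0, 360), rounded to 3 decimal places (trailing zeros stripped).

Answer: 315

Derivation:
Executing turtle program step by step:
Start: pos=(3,1), heading=135, pen down
PU: pen up
FD 3.6: (3,1) -> (0.454,3.546) [heading=135, move]
REPEAT 5 [
  -- iteration 1/5 --
  FD 9.5: (0.454,3.546) -> (-6.263,10.263) [heading=135, move]
  LT 180: heading 135 -> 315
  FD 2.8: (-6.263,10.263) -> (-4.283,8.283) [heading=315, move]
  RT 120: heading 315 -> 195
  -- iteration 2/5 --
  FD 9.5: (-4.283,8.283) -> (-13.459,5.824) [heading=195, move]
  LT 180: heading 195 -> 15
  FD 2.8: (-13.459,5.824) -> (-10.755,6.549) [heading=15, move]
  RT 120: heading 15 -> 255
  -- iteration 3/5 --
  FD 9.5: (-10.755,6.549) -> (-13.214,-2.627) [heading=255, move]
  LT 180: heading 255 -> 75
  FD 2.8: (-13.214,-2.627) -> (-12.489,0.077) [heading=75, move]
  RT 120: heading 75 -> 315
  -- iteration 4/5 --
  FD 9.5: (-12.489,0.077) -> (-5.771,-6.64) [heading=315, move]
  LT 180: heading 315 -> 135
  FD 2.8: (-5.771,-6.64) -> (-7.751,-4.66) [heading=135, move]
  RT 120: heading 135 -> 15
  -- iteration 5/5 --
  FD 9.5: (-7.751,-4.66) -> (1.425,-2.201) [heading=15, move]
  LT 180: heading 15 -> 195
  FD 2.8: (1.425,-2.201) -> (-1.28,-2.926) [heading=195, move]
  RT 120: heading 195 -> 75
]
BK 3.6: (-1.28,-2.926) -> (-2.211,-6.403) [heading=75, move]
RT 120: heading 75 -> 315
BK 11.5: (-2.211,-6.403) -> (-10.343,1.728) [heading=315, move]
Final: pos=(-10.343,1.728), heading=315, 0 segment(s) drawn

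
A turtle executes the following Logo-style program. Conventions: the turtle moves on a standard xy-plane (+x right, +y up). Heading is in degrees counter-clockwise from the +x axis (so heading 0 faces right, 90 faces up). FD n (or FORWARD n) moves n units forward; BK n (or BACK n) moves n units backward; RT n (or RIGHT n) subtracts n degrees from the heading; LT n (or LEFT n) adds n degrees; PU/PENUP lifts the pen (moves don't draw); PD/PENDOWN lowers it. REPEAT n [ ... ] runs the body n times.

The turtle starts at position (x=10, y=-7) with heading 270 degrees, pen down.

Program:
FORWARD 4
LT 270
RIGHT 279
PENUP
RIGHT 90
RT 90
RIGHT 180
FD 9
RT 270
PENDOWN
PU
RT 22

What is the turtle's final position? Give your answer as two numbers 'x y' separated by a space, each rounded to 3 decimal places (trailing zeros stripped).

Answer: 8.592 -19.889

Derivation:
Executing turtle program step by step:
Start: pos=(10,-7), heading=270, pen down
FD 4: (10,-7) -> (10,-11) [heading=270, draw]
LT 270: heading 270 -> 180
RT 279: heading 180 -> 261
PU: pen up
RT 90: heading 261 -> 171
RT 90: heading 171 -> 81
RT 180: heading 81 -> 261
FD 9: (10,-11) -> (8.592,-19.889) [heading=261, move]
RT 270: heading 261 -> 351
PD: pen down
PU: pen up
RT 22: heading 351 -> 329
Final: pos=(8.592,-19.889), heading=329, 1 segment(s) drawn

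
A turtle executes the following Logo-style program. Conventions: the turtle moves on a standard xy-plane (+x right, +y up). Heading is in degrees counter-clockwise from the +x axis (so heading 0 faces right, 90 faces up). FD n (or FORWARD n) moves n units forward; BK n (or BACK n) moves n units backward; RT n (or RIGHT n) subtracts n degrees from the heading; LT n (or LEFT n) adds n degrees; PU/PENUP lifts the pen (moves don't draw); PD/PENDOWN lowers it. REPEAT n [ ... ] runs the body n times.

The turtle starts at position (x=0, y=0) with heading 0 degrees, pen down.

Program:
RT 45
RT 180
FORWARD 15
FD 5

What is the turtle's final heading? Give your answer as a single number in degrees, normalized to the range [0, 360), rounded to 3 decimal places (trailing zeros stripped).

Answer: 135

Derivation:
Executing turtle program step by step:
Start: pos=(0,0), heading=0, pen down
RT 45: heading 0 -> 315
RT 180: heading 315 -> 135
FD 15: (0,0) -> (-10.607,10.607) [heading=135, draw]
FD 5: (-10.607,10.607) -> (-14.142,14.142) [heading=135, draw]
Final: pos=(-14.142,14.142), heading=135, 2 segment(s) drawn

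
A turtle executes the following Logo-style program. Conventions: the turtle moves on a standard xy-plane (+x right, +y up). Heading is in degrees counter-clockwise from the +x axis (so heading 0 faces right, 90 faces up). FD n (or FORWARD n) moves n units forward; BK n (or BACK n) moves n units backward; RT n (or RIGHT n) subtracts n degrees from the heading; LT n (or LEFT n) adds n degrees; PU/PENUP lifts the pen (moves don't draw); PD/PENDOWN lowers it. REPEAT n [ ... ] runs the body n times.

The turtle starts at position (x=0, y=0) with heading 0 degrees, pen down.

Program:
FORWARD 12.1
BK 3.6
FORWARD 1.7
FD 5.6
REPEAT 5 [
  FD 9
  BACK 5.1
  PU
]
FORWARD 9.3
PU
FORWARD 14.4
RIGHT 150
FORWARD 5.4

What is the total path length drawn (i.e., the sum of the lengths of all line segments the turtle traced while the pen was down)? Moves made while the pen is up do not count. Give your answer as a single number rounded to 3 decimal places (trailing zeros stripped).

Executing turtle program step by step:
Start: pos=(0,0), heading=0, pen down
FD 12.1: (0,0) -> (12.1,0) [heading=0, draw]
BK 3.6: (12.1,0) -> (8.5,0) [heading=0, draw]
FD 1.7: (8.5,0) -> (10.2,0) [heading=0, draw]
FD 5.6: (10.2,0) -> (15.8,0) [heading=0, draw]
REPEAT 5 [
  -- iteration 1/5 --
  FD 9: (15.8,0) -> (24.8,0) [heading=0, draw]
  BK 5.1: (24.8,0) -> (19.7,0) [heading=0, draw]
  PU: pen up
  -- iteration 2/5 --
  FD 9: (19.7,0) -> (28.7,0) [heading=0, move]
  BK 5.1: (28.7,0) -> (23.6,0) [heading=0, move]
  PU: pen up
  -- iteration 3/5 --
  FD 9: (23.6,0) -> (32.6,0) [heading=0, move]
  BK 5.1: (32.6,0) -> (27.5,0) [heading=0, move]
  PU: pen up
  -- iteration 4/5 --
  FD 9: (27.5,0) -> (36.5,0) [heading=0, move]
  BK 5.1: (36.5,0) -> (31.4,0) [heading=0, move]
  PU: pen up
  -- iteration 5/5 --
  FD 9: (31.4,0) -> (40.4,0) [heading=0, move]
  BK 5.1: (40.4,0) -> (35.3,0) [heading=0, move]
  PU: pen up
]
FD 9.3: (35.3,0) -> (44.6,0) [heading=0, move]
PU: pen up
FD 14.4: (44.6,0) -> (59,0) [heading=0, move]
RT 150: heading 0 -> 210
FD 5.4: (59,0) -> (54.323,-2.7) [heading=210, move]
Final: pos=(54.323,-2.7), heading=210, 6 segment(s) drawn

Segment lengths:
  seg 1: (0,0) -> (12.1,0), length = 12.1
  seg 2: (12.1,0) -> (8.5,0), length = 3.6
  seg 3: (8.5,0) -> (10.2,0), length = 1.7
  seg 4: (10.2,0) -> (15.8,0), length = 5.6
  seg 5: (15.8,0) -> (24.8,0), length = 9
  seg 6: (24.8,0) -> (19.7,0), length = 5.1
Total = 37.1

Answer: 37.1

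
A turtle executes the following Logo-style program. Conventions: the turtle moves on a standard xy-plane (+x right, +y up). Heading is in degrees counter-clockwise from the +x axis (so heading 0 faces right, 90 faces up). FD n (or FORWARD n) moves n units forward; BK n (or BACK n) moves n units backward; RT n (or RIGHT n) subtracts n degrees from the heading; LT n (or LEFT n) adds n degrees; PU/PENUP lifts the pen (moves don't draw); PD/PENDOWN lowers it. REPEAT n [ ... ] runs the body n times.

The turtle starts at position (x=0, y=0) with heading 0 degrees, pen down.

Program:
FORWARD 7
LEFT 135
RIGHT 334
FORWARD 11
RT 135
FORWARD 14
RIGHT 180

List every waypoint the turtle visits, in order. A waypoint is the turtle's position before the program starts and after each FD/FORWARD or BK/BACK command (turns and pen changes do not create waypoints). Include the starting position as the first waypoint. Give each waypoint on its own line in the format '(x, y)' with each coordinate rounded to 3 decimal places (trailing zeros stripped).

Executing turtle program step by step:
Start: pos=(0,0), heading=0, pen down
FD 7: (0,0) -> (7,0) [heading=0, draw]
LT 135: heading 0 -> 135
RT 334: heading 135 -> 161
FD 11: (7,0) -> (-3.401,3.581) [heading=161, draw]
RT 135: heading 161 -> 26
FD 14: (-3.401,3.581) -> (9.182,9.718) [heading=26, draw]
RT 180: heading 26 -> 206
Final: pos=(9.182,9.718), heading=206, 3 segment(s) drawn
Waypoints (4 total):
(0, 0)
(7, 0)
(-3.401, 3.581)
(9.182, 9.718)

Answer: (0, 0)
(7, 0)
(-3.401, 3.581)
(9.182, 9.718)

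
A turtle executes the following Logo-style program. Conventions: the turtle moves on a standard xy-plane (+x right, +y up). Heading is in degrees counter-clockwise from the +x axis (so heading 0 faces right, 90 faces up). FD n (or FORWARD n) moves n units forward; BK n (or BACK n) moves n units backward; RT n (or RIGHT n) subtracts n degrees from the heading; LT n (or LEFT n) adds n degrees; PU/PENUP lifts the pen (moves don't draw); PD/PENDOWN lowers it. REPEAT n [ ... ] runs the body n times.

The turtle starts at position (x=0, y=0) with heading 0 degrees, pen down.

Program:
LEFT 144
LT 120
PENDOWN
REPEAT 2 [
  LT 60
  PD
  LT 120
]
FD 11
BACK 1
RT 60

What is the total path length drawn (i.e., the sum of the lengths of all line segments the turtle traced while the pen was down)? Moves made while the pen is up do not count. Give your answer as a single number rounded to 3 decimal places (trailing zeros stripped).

Executing turtle program step by step:
Start: pos=(0,0), heading=0, pen down
LT 144: heading 0 -> 144
LT 120: heading 144 -> 264
PD: pen down
REPEAT 2 [
  -- iteration 1/2 --
  LT 60: heading 264 -> 324
  PD: pen down
  LT 120: heading 324 -> 84
  -- iteration 2/2 --
  LT 60: heading 84 -> 144
  PD: pen down
  LT 120: heading 144 -> 264
]
FD 11: (0,0) -> (-1.15,-10.94) [heading=264, draw]
BK 1: (-1.15,-10.94) -> (-1.045,-9.945) [heading=264, draw]
RT 60: heading 264 -> 204
Final: pos=(-1.045,-9.945), heading=204, 2 segment(s) drawn

Segment lengths:
  seg 1: (0,0) -> (-1.15,-10.94), length = 11
  seg 2: (-1.15,-10.94) -> (-1.045,-9.945), length = 1
Total = 12

Answer: 12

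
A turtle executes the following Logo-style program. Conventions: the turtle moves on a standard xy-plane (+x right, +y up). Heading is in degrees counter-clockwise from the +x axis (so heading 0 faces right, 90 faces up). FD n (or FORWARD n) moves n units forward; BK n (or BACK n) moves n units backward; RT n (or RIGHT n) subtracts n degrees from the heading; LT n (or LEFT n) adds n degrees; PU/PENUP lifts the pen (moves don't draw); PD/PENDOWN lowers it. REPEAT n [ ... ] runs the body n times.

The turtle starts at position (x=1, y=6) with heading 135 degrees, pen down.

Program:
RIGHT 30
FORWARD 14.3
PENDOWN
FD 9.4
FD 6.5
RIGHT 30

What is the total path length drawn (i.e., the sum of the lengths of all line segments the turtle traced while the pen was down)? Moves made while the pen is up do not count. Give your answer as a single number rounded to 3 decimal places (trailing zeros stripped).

Executing turtle program step by step:
Start: pos=(1,6), heading=135, pen down
RT 30: heading 135 -> 105
FD 14.3: (1,6) -> (-2.701,19.813) [heading=105, draw]
PD: pen down
FD 9.4: (-2.701,19.813) -> (-5.134,28.892) [heading=105, draw]
FD 6.5: (-5.134,28.892) -> (-6.816,35.171) [heading=105, draw]
RT 30: heading 105 -> 75
Final: pos=(-6.816,35.171), heading=75, 3 segment(s) drawn

Segment lengths:
  seg 1: (1,6) -> (-2.701,19.813), length = 14.3
  seg 2: (-2.701,19.813) -> (-5.134,28.892), length = 9.4
  seg 3: (-5.134,28.892) -> (-6.816,35.171), length = 6.5
Total = 30.2

Answer: 30.2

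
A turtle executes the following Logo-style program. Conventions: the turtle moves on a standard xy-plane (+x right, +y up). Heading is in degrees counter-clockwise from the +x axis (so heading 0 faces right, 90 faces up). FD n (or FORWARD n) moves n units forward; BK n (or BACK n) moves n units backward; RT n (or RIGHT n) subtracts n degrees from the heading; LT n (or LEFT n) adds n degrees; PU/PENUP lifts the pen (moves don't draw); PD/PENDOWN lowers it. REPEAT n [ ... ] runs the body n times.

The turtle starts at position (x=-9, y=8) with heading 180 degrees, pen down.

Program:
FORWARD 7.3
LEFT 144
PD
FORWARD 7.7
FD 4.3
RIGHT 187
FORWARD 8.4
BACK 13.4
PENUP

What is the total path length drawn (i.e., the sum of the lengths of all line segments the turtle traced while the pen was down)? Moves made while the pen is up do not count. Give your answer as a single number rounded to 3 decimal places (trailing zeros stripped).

Executing turtle program step by step:
Start: pos=(-9,8), heading=180, pen down
FD 7.3: (-9,8) -> (-16.3,8) [heading=180, draw]
LT 144: heading 180 -> 324
PD: pen down
FD 7.7: (-16.3,8) -> (-10.071,3.474) [heading=324, draw]
FD 4.3: (-10.071,3.474) -> (-6.592,0.947) [heading=324, draw]
RT 187: heading 324 -> 137
FD 8.4: (-6.592,0.947) -> (-12.735,6.675) [heading=137, draw]
BK 13.4: (-12.735,6.675) -> (-2.935,-2.463) [heading=137, draw]
PU: pen up
Final: pos=(-2.935,-2.463), heading=137, 5 segment(s) drawn

Segment lengths:
  seg 1: (-9,8) -> (-16.3,8), length = 7.3
  seg 2: (-16.3,8) -> (-10.071,3.474), length = 7.7
  seg 3: (-10.071,3.474) -> (-6.592,0.947), length = 4.3
  seg 4: (-6.592,0.947) -> (-12.735,6.675), length = 8.4
  seg 5: (-12.735,6.675) -> (-2.935,-2.463), length = 13.4
Total = 41.1

Answer: 41.1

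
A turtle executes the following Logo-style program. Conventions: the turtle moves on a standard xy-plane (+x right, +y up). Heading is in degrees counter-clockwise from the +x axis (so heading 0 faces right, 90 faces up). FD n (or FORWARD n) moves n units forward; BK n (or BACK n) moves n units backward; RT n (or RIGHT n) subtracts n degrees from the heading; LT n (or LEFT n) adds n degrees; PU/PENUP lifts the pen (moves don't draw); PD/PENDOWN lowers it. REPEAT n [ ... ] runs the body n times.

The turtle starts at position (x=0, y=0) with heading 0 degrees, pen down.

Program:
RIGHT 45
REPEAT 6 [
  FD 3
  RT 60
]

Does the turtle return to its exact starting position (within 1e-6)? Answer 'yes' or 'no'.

Answer: yes

Derivation:
Executing turtle program step by step:
Start: pos=(0,0), heading=0, pen down
RT 45: heading 0 -> 315
REPEAT 6 [
  -- iteration 1/6 --
  FD 3: (0,0) -> (2.121,-2.121) [heading=315, draw]
  RT 60: heading 315 -> 255
  -- iteration 2/6 --
  FD 3: (2.121,-2.121) -> (1.345,-5.019) [heading=255, draw]
  RT 60: heading 255 -> 195
  -- iteration 3/6 --
  FD 3: (1.345,-5.019) -> (-1.553,-5.796) [heading=195, draw]
  RT 60: heading 195 -> 135
  -- iteration 4/6 --
  FD 3: (-1.553,-5.796) -> (-3.674,-3.674) [heading=135, draw]
  RT 60: heading 135 -> 75
  -- iteration 5/6 --
  FD 3: (-3.674,-3.674) -> (-2.898,-0.776) [heading=75, draw]
  RT 60: heading 75 -> 15
  -- iteration 6/6 --
  FD 3: (-2.898,-0.776) -> (0,0) [heading=15, draw]
  RT 60: heading 15 -> 315
]
Final: pos=(0,0), heading=315, 6 segment(s) drawn

Start position: (0, 0)
Final position: (0, 0)
Distance = 0; < 1e-6 -> CLOSED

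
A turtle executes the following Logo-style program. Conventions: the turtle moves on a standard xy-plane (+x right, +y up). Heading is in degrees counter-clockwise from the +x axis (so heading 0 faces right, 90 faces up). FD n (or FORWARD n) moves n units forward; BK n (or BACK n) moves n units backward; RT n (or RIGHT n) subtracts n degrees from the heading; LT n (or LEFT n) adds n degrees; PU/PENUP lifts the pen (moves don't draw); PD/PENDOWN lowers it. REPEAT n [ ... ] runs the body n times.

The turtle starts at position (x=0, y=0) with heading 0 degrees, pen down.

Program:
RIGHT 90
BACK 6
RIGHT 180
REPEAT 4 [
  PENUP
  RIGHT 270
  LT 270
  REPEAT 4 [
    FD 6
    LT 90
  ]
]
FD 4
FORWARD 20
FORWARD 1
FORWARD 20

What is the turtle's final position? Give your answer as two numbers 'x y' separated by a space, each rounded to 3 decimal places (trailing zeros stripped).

Executing turtle program step by step:
Start: pos=(0,0), heading=0, pen down
RT 90: heading 0 -> 270
BK 6: (0,0) -> (0,6) [heading=270, draw]
RT 180: heading 270 -> 90
REPEAT 4 [
  -- iteration 1/4 --
  PU: pen up
  RT 270: heading 90 -> 180
  LT 270: heading 180 -> 90
  REPEAT 4 [
    -- iteration 1/4 --
    FD 6: (0,6) -> (0,12) [heading=90, move]
    LT 90: heading 90 -> 180
    -- iteration 2/4 --
    FD 6: (0,12) -> (-6,12) [heading=180, move]
    LT 90: heading 180 -> 270
    -- iteration 3/4 --
    FD 6: (-6,12) -> (-6,6) [heading=270, move]
    LT 90: heading 270 -> 0
    -- iteration 4/4 --
    FD 6: (-6,6) -> (0,6) [heading=0, move]
    LT 90: heading 0 -> 90
  ]
  -- iteration 2/4 --
  PU: pen up
  RT 270: heading 90 -> 180
  LT 270: heading 180 -> 90
  REPEAT 4 [
    -- iteration 1/4 --
    FD 6: (0,6) -> (0,12) [heading=90, move]
    LT 90: heading 90 -> 180
    -- iteration 2/4 --
    FD 6: (0,12) -> (-6,12) [heading=180, move]
    LT 90: heading 180 -> 270
    -- iteration 3/4 --
    FD 6: (-6,12) -> (-6,6) [heading=270, move]
    LT 90: heading 270 -> 0
    -- iteration 4/4 --
    FD 6: (-6,6) -> (0,6) [heading=0, move]
    LT 90: heading 0 -> 90
  ]
  -- iteration 3/4 --
  PU: pen up
  RT 270: heading 90 -> 180
  LT 270: heading 180 -> 90
  REPEAT 4 [
    -- iteration 1/4 --
    FD 6: (0,6) -> (0,12) [heading=90, move]
    LT 90: heading 90 -> 180
    -- iteration 2/4 --
    FD 6: (0,12) -> (-6,12) [heading=180, move]
    LT 90: heading 180 -> 270
    -- iteration 3/4 --
    FD 6: (-6,12) -> (-6,6) [heading=270, move]
    LT 90: heading 270 -> 0
    -- iteration 4/4 --
    FD 6: (-6,6) -> (0,6) [heading=0, move]
    LT 90: heading 0 -> 90
  ]
  -- iteration 4/4 --
  PU: pen up
  RT 270: heading 90 -> 180
  LT 270: heading 180 -> 90
  REPEAT 4 [
    -- iteration 1/4 --
    FD 6: (0,6) -> (0,12) [heading=90, move]
    LT 90: heading 90 -> 180
    -- iteration 2/4 --
    FD 6: (0,12) -> (-6,12) [heading=180, move]
    LT 90: heading 180 -> 270
    -- iteration 3/4 --
    FD 6: (-6,12) -> (-6,6) [heading=270, move]
    LT 90: heading 270 -> 0
    -- iteration 4/4 --
    FD 6: (-6,6) -> (0,6) [heading=0, move]
    LT 90: heading 0 -> 90
  ]
]
FD 4: (0,6) -> (0,10) [heading=90, move]
FD 20: (0,10) -> (0,30) [heading=90, move]
FD 1: (0,30) -> (0,31) [heading=90, move]
FD 20: (0,31) -> (0,51) [heading=90, move]
Final: pos=(0,51), heading=90, 1 segment(s) drawn

Answer: 0 51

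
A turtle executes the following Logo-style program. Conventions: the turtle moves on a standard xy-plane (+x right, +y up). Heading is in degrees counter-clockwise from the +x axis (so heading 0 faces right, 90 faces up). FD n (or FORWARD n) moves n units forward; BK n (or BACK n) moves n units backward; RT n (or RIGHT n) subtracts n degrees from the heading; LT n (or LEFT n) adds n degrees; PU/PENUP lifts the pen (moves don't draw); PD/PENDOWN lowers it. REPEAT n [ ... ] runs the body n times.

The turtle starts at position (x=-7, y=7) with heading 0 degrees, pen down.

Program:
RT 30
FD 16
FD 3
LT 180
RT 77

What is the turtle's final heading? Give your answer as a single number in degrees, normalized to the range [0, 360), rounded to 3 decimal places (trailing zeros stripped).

Answer: 73

Derivation:
Executing turtle program step by step:
Start: pos=(-7,7), heading=0, pen down
RT 30: heading 0 -> 330
FD 16: (-7,7) -> (6.856,-1) [heading=330, draw]
FD 3: (6.856,-1) -> (9.454,-2.5) [heading=330, draw]
LT 180: heading 330 -> 150
RT 77: heading 150 -> 73
Final: pos=(9.454,-2.5), heading=73, 2 segment(s) drawn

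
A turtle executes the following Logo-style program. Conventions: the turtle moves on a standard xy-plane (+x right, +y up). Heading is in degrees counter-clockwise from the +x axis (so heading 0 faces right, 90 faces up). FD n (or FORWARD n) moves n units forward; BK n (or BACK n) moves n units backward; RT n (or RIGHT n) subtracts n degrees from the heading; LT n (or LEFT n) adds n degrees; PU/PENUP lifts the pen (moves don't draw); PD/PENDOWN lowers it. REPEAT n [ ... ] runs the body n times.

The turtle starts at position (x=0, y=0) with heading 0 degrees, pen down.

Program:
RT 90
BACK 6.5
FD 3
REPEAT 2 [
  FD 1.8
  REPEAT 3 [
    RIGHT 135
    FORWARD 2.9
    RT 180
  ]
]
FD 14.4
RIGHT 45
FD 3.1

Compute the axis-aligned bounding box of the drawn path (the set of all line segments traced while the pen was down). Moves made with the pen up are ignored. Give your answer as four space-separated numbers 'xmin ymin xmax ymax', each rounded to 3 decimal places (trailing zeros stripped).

Answer: -17.37 -1.978 0 6.5

Derivation:
Executing turtle program step by step:
Start: pos=(0,0), heading=0, pen down
RT 90: heading 0 -> 270
BK 6.5: (0,0) -> (0,6.5) [heading=270, draw]
FD 3: (0,6.5) -> (0,3.5) [heading=270, draw]
REPEAT 2 [
  -- iteration 1/2 --
  FD 1.8: (0,3.5) -> (0,1.7) [heading=270, draw]
  REPEAT 3 [
    -- iteration 1/3 --
    RT 135: heading 270 -> 135
    FD 2.9: (0,1.7) -> (-2.051,3.751) [heading=135, draw]
    RT 180: heading 135 -> 315
    -- iteration 2/3 --
    RT 135: heading 315 -> 180
    FD 2.9: (-2.051,3.751) -> (-4.951,3.751) [heading=180, draw]
    RT 180: heading 180 -> 0
    -- iteration 3/3 --
    RT 135: heading 0 -> 225
    FD 2.9: (-4.951,3.751) -> (-7.001,1.7) [heading=225, draw]
    RT 180: heading 225 -> 45
  ]
  -- iteration 2/2 --
  FD 1.8: (-7.001,1.7) -> (-5.728,2.973) [heading=45, draw]
  REPEAT 3 [
    -- iteration 1/3 --
    RT 135: heading 45 -> 270
    FD 2.9: (-5.728,2.973) -> (-5.728,0.073) [heading=270, draw]
    RT 180: heading 270 -> 90
    -- iteration 2/3 --
    RT 135: heading 90 -> 315
    FD 2.9: (-5.728,0.073) -> (-3.678,-1.978) [heading=315, draw]
    RT 180: heading 315 -> 135
    -- iteration 3/3 --
    RT 135: heading 135 -> 0
    FD 2.9: (-3.678,-1.978) -> (-0.778,-1.978) [heading=0, draw]
    RT 180: heading 0 -> 180
  ]
]
FD 14.4: (-0.778,-1.978) -> (-15.178,-1.978) [heading=180, draw]
RT 45: heading 180 -> 135
FD 3.1: (-15.178,-1.978) -> (-17.37,0.214) [heading=135, draw]
Final: pos=(-17.37,0.214), heading=135, 12 segment(s) drawn

Segment endpoints: x in {-17.37, -15.178, -7.001, -5.728, -5.728, -4.951, -3.678, -2.051, -0.778, 0, 0, 0, 0}, y in {-1.978, -1.978, -1.978, 0, 0.073, 0.214, 1.7, 1.7, 2.973, 3.5, 3.751, 3.751, 6.5}
xmin=-17.37, ymin=-1.978, xmax=0, ymax=6.5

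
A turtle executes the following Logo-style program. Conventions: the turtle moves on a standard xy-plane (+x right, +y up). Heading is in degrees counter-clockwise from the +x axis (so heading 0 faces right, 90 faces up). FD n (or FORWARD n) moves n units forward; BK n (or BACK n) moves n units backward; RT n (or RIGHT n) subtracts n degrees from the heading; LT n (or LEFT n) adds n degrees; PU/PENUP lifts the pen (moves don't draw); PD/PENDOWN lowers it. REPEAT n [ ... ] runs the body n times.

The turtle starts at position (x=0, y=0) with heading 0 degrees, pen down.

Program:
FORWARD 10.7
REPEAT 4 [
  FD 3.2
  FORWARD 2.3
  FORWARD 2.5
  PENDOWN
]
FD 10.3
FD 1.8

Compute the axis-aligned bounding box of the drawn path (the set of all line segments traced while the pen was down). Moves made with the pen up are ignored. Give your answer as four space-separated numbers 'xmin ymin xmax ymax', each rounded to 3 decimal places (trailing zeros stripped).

Executing turtle program step by step:
Start: pos=(0,0), heading=0, pen down
FD 10.7: (0,0) -> (10.7,0) [heading=0, draw]
REPEAT 4 [
  -- iteration 1/4 --
  FD 3.2: (10.7,0) -> (13.9,0) [heading=0, draw]
  FD 2.3: (13.9,0) -> (16.2,0) [heading=0, draw]
  FD 2.5: (16.2,0) -> (18.7,0) [heading=0, draw]
  PD: pen down
  -- iteration 2/4 --
  FD 3.2: (18.7,0) -> (21.9,0) [heading=0, draw]
  FD 2.3: (21.9,0) -> (24.2,0) [heading=0, draw]
  FD 2.5: (24.2,0) -> (26.7,0) [heading=0, draw]
  PD: pen down
  -- iteration 3/4 --
  FD 3.2: (26.7,0) -> (29.9,0) [heading=0, draw]
  FD 2.3: (29.9,0) -> (32.2,0) [heading=0, draw]
  FD 2.5: (32.2,0) -> (34.7,0) [heading=0, draw]
  PD: pen down
  -- iteration 4/4 --
  FD 3.2: (34.7,0) -> (37.9,0) [heading=0, draw]
  FD 2.3: (37.9,0) -> (40.2,0) [heading=0, draw]
  FD 2.5: (40.2,0) -> (42.7,0) [heading=0, draw]
  PD: pen down
]
FD 10.3: (42.7,0) -> (53,0) [heading=0, draw]
FD 1.8: (53,0) -> (54.8,0) [heading=0, draw]
Final: pos=(54.8,0), heading=0, 15 segment(s) drawn

Segment endpoints: x in {0, 10.7, 13.9, 16.2, 18.7, 21.9, 24.2, 26.7, 29.9, 32.2, 34.7, 37.9, 40.2, 42.7, 53, 54.8}, y in {0}
xmin=0, ymin=0, xmax=54.8, ymax=0

Answer: 0 0 54.8 0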